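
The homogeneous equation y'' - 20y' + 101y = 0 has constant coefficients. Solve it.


Characteristic equation: r² - 20r + 101 = 0.
Discriminant is negative; roots r = 10 ± 1i (complex conjugate pair).
General solution uses e^(α x)(C₁ cos(β x) + C₂ sin(β x)): y = e^(10x)(C₁cos(x) + C₂sin(x)).


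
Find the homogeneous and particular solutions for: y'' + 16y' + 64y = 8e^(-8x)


Characteristic polynomial (r + 8)² = 0; repeated root r = -8.
y_h = (C₁ + C₂x)e^(-8x). Forcing matches the repeated root (resonance), so try y_p = Ax² e^(-8x).
Substitute and solve for A: 2A = 8, so A = 4.
General solution: y = (C₁ + C₂x + 4x²)e^(-8x).


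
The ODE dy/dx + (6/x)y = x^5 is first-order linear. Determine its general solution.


P(x) = 6/x ⇒ μ = x^6.
(x^6 y)' = x^11 ⇒ x^6 y = x^12/(12) + C.
Solve for y: y = (1/12)x^6 + C/x^6.


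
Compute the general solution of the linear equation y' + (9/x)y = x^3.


P(x) = 9/x ⇒ μ = x^9.
(x^9 y)' = x^12 ⇒ x^9 y = x^13/(13) + C.
Solve for y: y = (1/13)x^4 + C/x^9.


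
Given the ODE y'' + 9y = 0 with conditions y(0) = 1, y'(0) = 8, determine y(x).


Characteristic roots of r² + 9 = 0 are ±3i, so y = C₁cos(3x) + C₂sin(3x).
Apply y(0) = 1: C₁ = 1. Differentiate and apply y'(0) = 8: 3·C₂ = 8, so C₂ = 8/3.
Particular solution: y = cos(3x) + (8/3)sin(3x).


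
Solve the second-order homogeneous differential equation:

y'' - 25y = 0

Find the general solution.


Characteristic equation: r² - 25 = 0.
Factor: (r + 5)(r - 5) = 0 ⇒ r = -5, 5 (distinct real).
General solution: y = C₁e^(-5x) + C₂e^(5x).


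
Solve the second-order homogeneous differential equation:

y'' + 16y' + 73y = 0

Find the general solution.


Characteristic equation: r² + 16r + 73 = 0.
Discriminant is negative; roots r = -8 ± 3i (complex conjugate pair).
General solution uses e^(α x)(C₁ cos(β x) + C₂ sin(β x)): y = e^(-8x)(C₁cos(3x) + C₂sin(3x)).


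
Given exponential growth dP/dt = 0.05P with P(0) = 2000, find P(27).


The ODE dP/dt = 0.05P has solution P(t) = P(0)e^(0.05t).
Substitute P(0) = 2000 and t = 27: P(27) = 2000 e^(1.35) ≈ 7715.


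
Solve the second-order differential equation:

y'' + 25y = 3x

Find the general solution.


Homogeneous: r² + 25 = 0 ⇒ r = ±5i, y_h = C₁cos(5x) + C₂sin(5x).
Polynomial forcing; try y_p = Ax + B. Then y_p'' + 25 y_p = 25(Ax + B) = 3x, so B = 0 and A = 3/25.
General solution: y = C₁cos(5x) + C₂sin(5x) + (3/25)x.


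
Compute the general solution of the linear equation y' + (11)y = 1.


P(x) = 11, Q(x) = 1; integrating factor μ = e^(11x).
(μ y)' = e^(11x) ⇒ μ y = (1/11)e^(11x) + C.
Divide by μ: y = 1/11 + Ce^(-11x).


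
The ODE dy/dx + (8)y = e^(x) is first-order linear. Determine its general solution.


P(x) = 8 ⇒ μ = e^(8x).
(μ y)' = e^(9x) ⇒ μ y = e^(9x)/9 + C.
Divide by μ: y = (1/9)e^(x) + Ce^(-8x).


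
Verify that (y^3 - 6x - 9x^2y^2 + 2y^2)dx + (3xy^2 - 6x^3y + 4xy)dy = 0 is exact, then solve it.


Check exactness: ∂M/∂y = 3y^2 - 18x^2y + 4y and ∂N/∂x = 3y^2 - 18x^2y + 4y; equal, so the equation is exact.
Integrate M with respect to x (treating y as constant): ∫M dx = xy^3 - 3x^2 - 3x^3y^2 + 2xy^2 + h(y).
Differentiate w.r.t. y and set equal to N: all terms match, so h'(y) = 0 and h is a constant absorbed into C.
General solution: xy^3 - 3x^2 - 3x^3y^2 + 2xy^2 = C.


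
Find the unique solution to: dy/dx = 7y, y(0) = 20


General solution of y' = 7y is y = Ce^(7x).
Apply y(0) = 20: C = 20.
Particular solution: y = 20e^(7x).


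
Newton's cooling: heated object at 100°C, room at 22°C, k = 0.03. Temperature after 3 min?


Newton's law: dT/dt = -k(T - T_a) has solution T(t) = T_a + (T₀ - T_a)e^(-kt).
Plug in T_a = 22, T₀ = 100, k = 0.03, t = 3: T(3) = 22 + (78)e^(-0.09) ≈ 93.3°C.


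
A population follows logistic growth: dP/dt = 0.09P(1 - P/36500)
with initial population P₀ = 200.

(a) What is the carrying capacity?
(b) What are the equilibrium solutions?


Logistic ODE dP/dt = 0.09P(1 - P/36500) has equilibria where dP/dt = 0, i.e. P = 0 or P = 36500.
The coefficient (1 - P/K) = 0 when P = K, identifying K = 36500 as the carrying capacity.
(a) K = 36500; (b) equilibria P = 0 and P = 36500.


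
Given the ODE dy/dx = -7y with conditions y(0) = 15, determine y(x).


General solution of y' = -7y is y = Ce^(-7x).
Apply y(0) = 15: C = 15.
Particular solution: y = 15e^(-7x).


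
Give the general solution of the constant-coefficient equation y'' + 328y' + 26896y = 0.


Characteristic equation: r² + 328r + 26896 = 0, i.e. (r + 164)² = 0.
Repeated root r = -164; include an x factor for the second linearly independent solution.
General solution: y = (C₁ + C₂x)e^(-164x).


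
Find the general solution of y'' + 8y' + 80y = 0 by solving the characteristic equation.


Characteristic equation: r² + 8r + 80 = 0.
Discriminant is negative; roots r = -4 ± 8i (complex conjugate pair).
General solution uses e^(α x)(C₁ cos(β x) + C₂ sin(β x)): y = e^(-4x)(C₁cos(8x) + C₂sin(8x)).


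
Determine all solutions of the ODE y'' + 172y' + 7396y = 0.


Characteristic equation: r² + 172r + 7396 = 0, i.e. (r + 86)² = 0.
Repeated root r = -86; include an x factor for the second linearly independent solution.
General solution: y = (C₁ + C₂x)e^(-86x).


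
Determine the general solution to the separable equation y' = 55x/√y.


Separate: √y dy = 55x dx.
Integrate: (2/3)y^(3/2) = (55/2)x² + C.


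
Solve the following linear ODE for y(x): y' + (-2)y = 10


P(x) = -2 ⇒ μ = e^(-2x).
(μ y)' = 10e^(-2x) ⇒ μ y = -5e^(-2x) + C.
Divide by μ: y = -5 + Ce^(2x).


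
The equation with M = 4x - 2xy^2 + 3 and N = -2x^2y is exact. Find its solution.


Check exactness: ∂M/∂y = -4xy and ∂N/∂x = -4xy; equal, so the equation is exact.
Integrate M with respect to x (treating y as constant): ∫M dx = 2x^2 - x^2y^2 + 3x + h(y).
Differentiate w.r.t. y and set equal to N: all terms match, so h'(y) = 0 and h is a constant absorbed into C.
General solution: 2x^2 - x^2y^2 + 3x = C.


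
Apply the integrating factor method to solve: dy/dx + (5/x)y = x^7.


P(x) = 5/x ⇒ μ = x^5.
(x^5 y)' = x^12 ⇒ x^5 y = x^13/(13) + C.
Solve for y: y = (1/13)x^8 + C/x^5.


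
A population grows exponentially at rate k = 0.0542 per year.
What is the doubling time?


Exponential growth: P(t) = P₀ e^(0.0542t). Set P(t)/P₀ = 2: e^(0.0542t) = 2.
Solve: t = ln(2)/0.0542 ≈ 12.79 years.


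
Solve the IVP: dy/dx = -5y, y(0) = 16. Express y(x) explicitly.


General solution of y' = -5y is y = Ce^(-5x).
Apply y(0) = 16: C = 16.
Particular solution: y = 16e^(-5x).


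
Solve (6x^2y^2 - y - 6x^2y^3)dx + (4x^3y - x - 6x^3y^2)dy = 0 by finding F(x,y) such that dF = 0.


Check exactness: ∂M/∂y = 12x^2y - 1 - 18x^2y^2 and ∂N/∂x = 12x^2y - 1 - 18x^2y^2; equal, so the equation is exact.
Integrate M with respect to x (treating y as constant): ∫M dx = 2x^3y^2 - xy - 2x^3y^3 + h(y).
Differentiate w.r.t. y and set equal to N: all terms match, so h'(y) = 0 and h is a constant absorbed into C.
General solution: 2x^3y^2 - xy - 2x^3y^3 = C.


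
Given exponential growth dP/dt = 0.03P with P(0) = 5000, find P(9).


The ODE dP/dt = 0.03P has solution P(t) = P(0)e^(0.03t).
Substitute P(0) = 5000 and t = 9: P(9) = 5000 e^(0.27) ≈ 6550.


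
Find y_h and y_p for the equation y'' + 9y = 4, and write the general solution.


Homogeneous part: r² + 9 = 0 ⇒ r = ±3i, so y_h = C₁cos(3x) + C₂sin(3x).
Try constant y_p = A; plug in: 9A = 4 ⇒ A = 4/9.
General solution: y = C₁cos(3x) + C₂sin(3x) + 4/9.


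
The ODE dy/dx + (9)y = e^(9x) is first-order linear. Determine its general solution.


P(x) = 9 ⇒ μ = e^(9x).
(μ y)' = e^(18x) ⇒ μ y = (1/18)e^(18x) + C.
Divide by μ: y = (1/18)e^(9x) + Ce^(-9x).


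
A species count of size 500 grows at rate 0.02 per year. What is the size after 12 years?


The ODE dP/dt = 0.02P has solution P(t) = P(0)e^(0.02t).
Substitute P(0) = 500 and t = 12: P(12) = 500 e^(0.24) ≈ 636.


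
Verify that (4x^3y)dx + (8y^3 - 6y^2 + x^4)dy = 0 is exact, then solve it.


Check exactness: ∂M/∂y = 4x^3 and ∂N/∂x = 4x^3; equal, so the equation is exact.
Integrate M with respect to x (treating y as constant): ∫M dx = x^4y + h(y).
Differentiate w.r.t. y and set equal to N: the x-dependent terms already match, leaving h'(y) = 8y^3 - 6y^2. Integrate: h(y) = 2y^4 - 2y^3.
So F(x,y) = 2y^4 - 2y^3 + x^4y.
General solution: 2y^4 - 2y^3 + x^4y = C.


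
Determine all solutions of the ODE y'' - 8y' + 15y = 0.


Characteristic equation: r² - 8r + 15 = 0.
Factor: (r - 3)(r - 5) = 0 ⇒ r = 3, 5 (distinct real).
General solution: y = C₁e^(3x) + C₂e^(5x).


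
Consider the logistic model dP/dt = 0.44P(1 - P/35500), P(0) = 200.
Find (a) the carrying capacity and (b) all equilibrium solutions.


Logistic ODE dP/dt = 0.44P(1 - P/35500) has equilibria where dP/dt = 0, i.e. P = 0 or P = 35500.
The coefficient (1 - P/K) = 0 when P = K, identifying K = 35500 as the carrying capacity.
(a) K = 35500; (b) equilibria P = 0 and P = 35500.


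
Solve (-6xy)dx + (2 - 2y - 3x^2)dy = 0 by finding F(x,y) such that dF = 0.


Check exactness: ∂M/∂y = -6x and ∂N/∂x = -6x; equal, so the equation is exact.
Integrate M with respect to x (treating y as constant): ∫M dx = -3x^2y + h(y).
Differentiate w.r.t. y and set equal to N: the x-dependent terms already match, leaving h'(y) = 2 - 2y. Integrate: h(y) = 2y - y^2.
So F(x,y) = 2y - y^2 - 3x^2y.
General solution: 2y - y^2 - 3x^2y = C.


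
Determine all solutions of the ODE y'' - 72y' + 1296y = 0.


Characteristic equation: r² - 72r + 1296 = 0, i.e. (r - 36)² = 0.
Repeated root r = 36; include an x factor for the second linearly independent solution.
General solution: y = (C₁ + C₂x)e^(36x).


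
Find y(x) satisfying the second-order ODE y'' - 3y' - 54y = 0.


Characteristic equation: r² - 3r - 54 = 0.
Factor: (r + 6)(r - 9) = 0 ⇒ r = -6, 9 (distinct real).
General solution: y = C₁e^(-6x) + C₂e^(9x).


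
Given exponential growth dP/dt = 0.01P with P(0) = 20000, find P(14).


The ODE dP/dt = 0.01P has solution P(t) = P(0)e^(0.01t).
Substitute P(0) = 20000 and t = 14: P(14) = 20000 e^(0.14) ≈ 23005.


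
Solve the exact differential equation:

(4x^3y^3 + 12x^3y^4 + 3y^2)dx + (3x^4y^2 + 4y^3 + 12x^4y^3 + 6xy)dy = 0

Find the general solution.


Check exactness: ∂M/∂y = 12x^3y^2 + 48x^3y^3 + 6y and ∂N/∂x = 12x^3y^2 + 48x^3y^3 + 6y; equal, so the equation is exact.
Integrate M with respect to x (treating y as constant): ∫M dx = x^4y^3 + 3x^4y^4 + 3xy^2 + h(y).
Differentiate w.r.t. y and set equal to N: the x-dependent terms already match, leaving h'(y) = 4y^3. Integrate: h(y) = y^4.
So F(x,y) = x^4y^3 + y^4 + 3x^4y^4 + 3xy^2.
General solution: x^4y^3 + y^4 + 3x^4y^4 + 3xy^2 = C.


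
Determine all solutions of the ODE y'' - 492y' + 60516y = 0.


Characteristic equation: r² - 492r + 60516 = 0, i.e. (r - 246)² = 0.
Repeated root r = 246; include an x factor for the second linearly independent solution.
General solution: y = (C₁ + C₂x)e^(246x).


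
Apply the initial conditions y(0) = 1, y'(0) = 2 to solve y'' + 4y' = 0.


Characteristic roots of r² + 4r = 0 are -4, 0.
General solution y = c₁ e^(-4x) + c₂.
Apply y(0) = 1: c₁ + c₂ = 1. Apply y'(0) = 2: -4 c₁ + 0 c₂ = 2.
Solve: c₁ = -1/2, c₂ = 3/2.
Particular solution: y = -(1/2)e^(-4x) + 3/2.


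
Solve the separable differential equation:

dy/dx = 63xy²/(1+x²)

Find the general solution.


Separate: dy/y² = 63x/(1+x²) dx.
Integrate LHS: ∫ dy/y² = -1/y.
Integrate RHS via u = 1+x²: (63/2)ln(1+x²) + C.
Result: -1/y = (63/2)ln(1+x²) + C.


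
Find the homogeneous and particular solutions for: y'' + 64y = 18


Homogeneous part: r² + 64 = 0 ⇒ r = ±8i, so y_h = C₁cos(8x) + C₂sin(8x).
Try constant y_p = A; plug in: 64A = 18 ⇒ A = 9/32.
General solution: y = C₁cos(8x) + C₂sin(8x) + 9/32.


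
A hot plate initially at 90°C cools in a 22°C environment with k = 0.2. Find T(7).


Newton's law: dT/dt = -k(T - T_a) has solution T(t) = T_a + (T₀ - T_a)e^(-kt).
Plug in T_a = 22, T₀ = 90, k = 0.2, t = 7: T(7) = 22 + (68)e^(-1.40) ≈ 38.8°C.


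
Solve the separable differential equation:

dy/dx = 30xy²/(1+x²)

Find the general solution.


Separate: dy/y² = 30x/(1+x²) dx.
Integrate LHS: ∫ dy/y² = -1/y.
Integrate RHS via u = 1+x²: 15ln(1+x²) + C.
Result: -1/y = 15ln(1+x²) + C.


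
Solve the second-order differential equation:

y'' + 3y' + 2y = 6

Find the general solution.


Characteristic roots of r² + 3r + 2 = 0 are -2, -1.
y_h = C₁e^(-2x) + C₂e^(-x).
Constant forcing; try y_p = A. Then 2A = 6 ⇒ A = 3.
General solution: y = C₁e^(-2x) + C₂e^(-x) + 3.


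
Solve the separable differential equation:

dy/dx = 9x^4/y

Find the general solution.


Separate variables: y dy = 9x^4 dx.
Integrate both sides: y²/2 = (9/5)x^5 + C₀.
Multiply by 2: y² = (18/5)x^5 + C.


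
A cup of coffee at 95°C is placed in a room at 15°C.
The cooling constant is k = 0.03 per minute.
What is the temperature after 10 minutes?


Newton's law: dT/dt = -k(T - T_a) has solution T(t) = T_a + (T₀ - T_a)e^(-kt).
Plug in T_a = 15, T₀ = 95, k = 0.03, t = 10: T(10) = 15 + (80)e^(-0.30) ≈ 74.3°C.


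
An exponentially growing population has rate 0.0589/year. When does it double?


Exponential growth: P(t) = P₀ e^(0.0589t). Set P(t)/P₀ = 2: e^(0.0589t) = 2.
Solve: t = ln(2)/0.0589 ≈ 11.77 years.


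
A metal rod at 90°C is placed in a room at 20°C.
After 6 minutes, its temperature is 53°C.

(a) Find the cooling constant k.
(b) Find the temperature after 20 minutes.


Newton's law: T(t) = T_a + (T₀ - T_a)e^(-kt).
(a) Use T(6) = 53: (53 - 20)/(90 - 20) = e^(-k·6), so k = -ln(0.471)/6 ≈ 0.1253.
(b) Apply k to t = 20: T(20) = 20 + (70)e^(-2.507) ≈ 25.7°C.


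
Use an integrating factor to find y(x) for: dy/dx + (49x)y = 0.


P(x) = 49x ⇒ μ = e^((49/2)x²).
Q(x) = 0 so μ y is constant: y = Ce^(-(49/2)x²).


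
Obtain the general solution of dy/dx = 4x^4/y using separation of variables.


Separate variables: y dy = 4x^4 dx.
Integrate both sides: y²/2 = (4/5)x^5 + C₀.
Multiply by 2: y² = (8/5)x^5 + C.


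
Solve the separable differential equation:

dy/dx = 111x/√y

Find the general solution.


Separate: √y dy = 111x dx.
Integrate: (2/3)y^(3/2) = (111/2)x² + C.


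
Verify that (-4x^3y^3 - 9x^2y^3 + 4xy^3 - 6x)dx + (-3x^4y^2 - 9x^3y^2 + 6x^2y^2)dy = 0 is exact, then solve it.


Check exactness: ∂M/∂y = -12x^3y^2 - 27x^2y^2 + 12xy^2 and ∂N/∂x = -12x^3y^2 - 27x^2y^2 + 12xy^2; equal, so the equation is exact.
Integrate M with respect to x (treating y as constant): ∫M dx = -x^4y^3 - 3x^3y^3 + 2x^2y^3 - 3x^2 + h(y).
Differentiate w.r.t. y and set equal to N: all terms match, so h'(y) = 0 and h is a constant absorbed into C.
General solution: -x^4y^3 - 3x^3y^3 + 2x^2y^3 - 3x^2 = C.


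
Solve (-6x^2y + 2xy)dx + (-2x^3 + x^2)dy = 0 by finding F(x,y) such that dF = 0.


Check exactness: ∂M/∂y = -6x^2 + 2x and ∂N/∂x = -6x^2 + 2x; equal, so the equation is exact.
Integrate M with respect to x (treating y as constant): ∫M dx = -2x^3y + x^2y + h(y).
Differentiate w.r.t. y and set equal to N: all terms match, so h'(y) = 0 and h is a constant absorbed into C.
General solution: -2x^3y + x^2y = C.


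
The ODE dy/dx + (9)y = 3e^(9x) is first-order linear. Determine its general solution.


P(x) = 9 ⇒ μ = e^(9x).
(μ y)' = 3e^(18x) ⇒ μ y = (3/18)e^(18x) + C.
Divide by μ: y = (1/6)e^(9x) + Ce^(-9x).


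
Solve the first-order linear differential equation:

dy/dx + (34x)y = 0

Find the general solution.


P(x) = 34x ⇒ μ = e^(17x²).
Q(x) = 0 so μ y is constant: y = Ce^(-17x²).


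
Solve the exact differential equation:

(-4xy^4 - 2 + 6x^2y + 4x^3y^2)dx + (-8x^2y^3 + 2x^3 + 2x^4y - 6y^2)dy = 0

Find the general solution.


Check exactness: ∂M/∂y = -16xy^3 + 6x^2 + 8x^3y and ∂N/∂x = -16xy^3 + 6x^2 + 8x^3y; equal, so the equation is exact.
Integrate M with respect to x (treating y as constant): ∫M dx = -2x^2y^4 - 2x + 2x^3y + x^4y^2 + h(y).
Differentiate w.r.t. y and set equal to N: the x-dependent terms already match, leaving h'(y) = -6y^2. Integrate: h(y) = -2y^3.
So F(x,y) = -2x^2y^4 - 2x + 2x^3y + x^4y^2 - 2y^3.
General solution: -2x^2y^4 - 2x + 2x^3y + x^4y^2 - 2y^3 = C.


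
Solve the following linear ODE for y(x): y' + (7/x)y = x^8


P(x) = 7/x ⇒ μ = x^7.
(x^7 y)' = x^7·x^8 = x^15.
Integrate: x^7 y = x^16/(16) + C.
Solve for y: y = (1/16)x^9 + C/x^7.


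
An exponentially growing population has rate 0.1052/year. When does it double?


Exponential growth: P(t) = P₀ e^(0.1052t). Set P(t)/P₀ = 2: e^(0.1052t) = 2.
Solve: t = ln(2)/0.1052 ≈ 6.59 years.


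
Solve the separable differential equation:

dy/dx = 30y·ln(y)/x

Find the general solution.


Separate: dy/[y ln(y)] = 30 dx/x.
Substitute u = ln(y): du/u = 30 dx/x.
Integrate: ln|ln(y)| = 30ln|x| + C₀, hence ln(y) = C·x^30.


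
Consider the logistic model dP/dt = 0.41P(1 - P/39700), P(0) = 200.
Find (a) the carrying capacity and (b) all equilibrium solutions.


Logistic ODE dP/dt = 0.41P(1 - P/39700) has equilibria where dP/dt = 0, i.e. P = 0 or P = 39700.
The coefficient (1 - P/K) = 0 when P = K, identifying K = 39700 as the carrying capacity.
(a) K = 39700; (b) equilibria P = 0 and P = 39700.


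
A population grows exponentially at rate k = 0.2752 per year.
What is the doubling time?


Exponential growth: P(t) = P₀ e^(0.2752t). Set P(t)/P₀ = 2: e^(0.2752t) = 2.
Solve: t = ln(2)/0.2752 ≈ 2.52 years.


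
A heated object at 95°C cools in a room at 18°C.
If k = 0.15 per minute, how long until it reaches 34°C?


From T(t) = T_a + (T₀ - T_a)e^(-kt), set T(t) = 34:
(34 - 18) / (95 - 18) = e^(-0.15t), so t = -ln(0.208)/0.15 ≈ 10.5 minutes.


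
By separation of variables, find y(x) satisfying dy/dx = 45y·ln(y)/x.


Separate: dy/[y ln(y)] = 45 dx/x.
Substitute u = ln(y): du/u = 45 dx/x.
Integrate: ln|ln(y)| = 45ln|x| + C₀, hence ln(y) = C·x^45.


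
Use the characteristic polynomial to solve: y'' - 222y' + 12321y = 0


Characteristic equation: r² - 222r + 12321 = 0, i.e. (r - 111)² = 0.
Repeated root r = 111; include an x factor for the second linearly independent solution.
General solution: y = (C₁ + C₂x)e^(111x).


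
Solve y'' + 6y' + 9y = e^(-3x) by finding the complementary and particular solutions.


Characteristic polynomial (r + 3)² = 0; repeated root r = -3.
y_h = (C₁ + C₂x)e^(-3x). Forcing matches the repeated root (resonance), so try y_p = Ax² e^(-3x).
Substitute and solve for A: 2A = 1, so A = 1/2.
General solution: y = (C₁ + C₂x + (1/2)x²)e^(-3x).


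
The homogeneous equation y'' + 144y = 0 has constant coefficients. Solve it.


Characteristic equation: r² + 144 = 0.
Discriminant is negative; roots r = 0 ± 12i (complex conjugate pair).
General solution uses e^(α x)(C₁ cos(β x) + C₂ sin(β x)): y = C₁cos(12x) + C₂sin(12x).


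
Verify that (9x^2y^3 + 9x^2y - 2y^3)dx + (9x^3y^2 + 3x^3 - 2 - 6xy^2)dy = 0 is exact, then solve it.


Check exactness: ∂M/∂y = 27x^2y^2 + 9x^2 - 6y^2 and ∂N/∂x = 27x^2y^2 + 9x^2 - 6y^2; equal, so the equation is exact.
Integrate M with respect to x (treating y as constant): ∫M dx = 3x^3y^3 + 3x^3y - 2xy^3 + h(y).
Differentiate w.r.t. y and set equal to N: the x-dependent terms already match, leaving h'(y) = -2. Integrate: h(y) = -2y.
So F(x,y) = 3x^3y^3 + 3x^3y - 2y - 2xy^3.
General solution: 3x^3y^3 + 3x^3y - 2y - 2xy^3 = C.


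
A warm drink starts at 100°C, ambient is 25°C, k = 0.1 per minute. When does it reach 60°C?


From T(t) = T_a + (T₀ - T_a)e^(-kt), set T(t) = 60:
(60 - 25) / (100 - 25) = e^(-0.1t), so t = -ln(0.467)/0.1 ≈ 7.6 minutes.


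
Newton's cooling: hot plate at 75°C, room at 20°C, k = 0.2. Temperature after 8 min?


Newton's law: dT/dt = -k(T - T_a) has solution T(t) = T_a + (T₀ - T_a)e^(-kt).
Plug in T_a = 20, T₀ = 75, k = 0.2, t = 8: T(8) = 20 + (55)e^(-1.60) ≈ 31.1°C.


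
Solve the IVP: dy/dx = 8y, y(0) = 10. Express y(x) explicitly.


General solution of y' = 8y is y = Ce^(8x).
Apply y(0) = 10: C = 10.
Particular solution: y = 10e^(8x).


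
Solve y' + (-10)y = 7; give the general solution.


P(x) = -10 ⇒ μ = e^(-10x).
(μ y)' = 7e^(-10x) ⇒ μ y = -(7/10)e^(-10x) + C.
Divide by μ: y = -7/10 + Ce^(10x).


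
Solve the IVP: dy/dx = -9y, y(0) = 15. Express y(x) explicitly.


General solution of y' = -9y is y = Ce^(-9x).
Apply y(0) = 15: C = 15.
Particular solution: y = 15e^(-9x).


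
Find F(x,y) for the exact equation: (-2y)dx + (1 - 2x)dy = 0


Check exactness: ∂M/∂y = -2 and ∂N/∂x = -2; equal, so the equation is exact.
Integrate M with respect to x (treating y as constant): ∫M dx = -2xy + h(y).
Differentiate w.r.t. y and set equal to N: the x-dependent terms already match, leaving h'(y) = 1. Integrate: h(y) = y.
So F(x,y) = y - 2xy.
General solution: y - 2xy = C.


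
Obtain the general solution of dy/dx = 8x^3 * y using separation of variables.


Separate variables: dy/y = 8x^3 dx.
Integrate: ln|y| = 2x^4 + C₀.
Exponentiate: y = Ce^(2x^4).


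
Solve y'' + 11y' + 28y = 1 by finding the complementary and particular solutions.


Characteristic roots of r² + 11r + 28 = 0 are -4, -7.
y_h = C₁e^(-4x) + C₂e^(-7x).
Constant forcing; try y_p = A. Then 28A = 1 ⇒ A = 1/28.
General solution: y = C₁e^(-4x) + C₂e^(-7x) + 1/28.


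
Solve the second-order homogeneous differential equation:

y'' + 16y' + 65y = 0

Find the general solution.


Characteristic equation: r² + 16r + 65 = 0.
Discriminant is negative; roots r = -8 ± 1i (complex conjugate pair).
General solution uses e^(α x)(C₁ cos(β x) + C₂ sin(β x)): y = e^(-8x)(C₁cos(x) + C₂sin(x)).


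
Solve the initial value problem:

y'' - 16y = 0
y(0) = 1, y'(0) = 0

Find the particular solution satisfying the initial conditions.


Characteristic roots of r² - 16 = 0 are 4, -4.
General solution y = c₁ e^(4x) + c₂ e^(-4x).
Apply y(0) = 1: c₁ + c₂ = 1. Apply y'(0) = 0: 4 c₁ - 4 c₂ = 0.
Solve: c₁ = 1/2, c₂ = 1/2.
Particular solution: y = (1/2)e^(4x) + (1/2)e^(-4x).


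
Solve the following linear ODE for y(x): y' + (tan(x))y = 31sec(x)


P(x) = tan(x) ⇒ μ = e^(∫tan(x)dx) = sec(x).
(sec(x) y)' = 31sec²(x) ⇒ sec(x) y = 31tan(x) + C.
Multiply by cos(x): y = 31sin(x) + C·cos(x).


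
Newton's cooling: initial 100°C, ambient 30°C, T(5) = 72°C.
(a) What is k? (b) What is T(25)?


Newton's law: T(t) = T_a + (T₀ - T_a)e^(-kt).
(a) Use T(5) = 72: (72 - 30)/(100 - 30) = e^(-k·5), so k = -ln(0.600)/5 ≈ 0.1022.
(b) Apply k to t = 25: T(25) = 30 + (70)e^(-2.554) ≈ 35.4°C.


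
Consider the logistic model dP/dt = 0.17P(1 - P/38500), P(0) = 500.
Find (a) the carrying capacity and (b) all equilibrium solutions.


Logistic ODE dP/dt = 0.17P(1 - P/38500) has equilibria where dP/dt = 0, i.e. P = 0 or P = 38500.
The coefficient (1 - P/K) = 0 when P = K, identifying K = 38500 as the carrying capacity.
(a) K = 38500; (b) equilibria P = 0 and P = 38500.


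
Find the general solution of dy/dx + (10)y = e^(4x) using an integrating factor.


P(x) = 10 ⇒ μ = e^(10x).
(μ y)' = e^(14x) ⇒ μ y = e^(14x)/14 + C.
Divide by μ: y = (1/14)e^(4x) + Ce^(-10x).


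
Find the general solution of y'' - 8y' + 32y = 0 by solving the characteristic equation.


Characteristic equation: r² - 8r + 32 = 0.
Discriminant is negative; roots r = 4 ± 4i (complex conjugate pair).
General solution uses e^(α x)(C₁ cos(β x) + C₂ sin(β x)): y = e^(4x)(C₁cos(4x) + C₂sin(4x)).


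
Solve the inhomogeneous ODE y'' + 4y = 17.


Homogeneous part: r² + 4 = 0 ⇒ r = ±2i, so y_h = C₁cos(2x) + C₂sin(2x).
Try constant y_p = A; plug in: 4A = 17 ⇒ A = 17/4.
General solution: y = C₁cos(2x) + C₂sin(2x) + 17/4.


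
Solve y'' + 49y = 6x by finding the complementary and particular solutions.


Homogeneous: r² + 49 = 0 ⇒ r = ±7i, y_h = C₁cos(7x) + C₂sin(7x).
Polynomial forcing; try y_p = Ax + B. Then y_p'' + 49 y_p = 49(Ax + B) = 6x, so B = 0 and A = 6/49.
General solution: y = C₁cos(7x) + C₂sin(7x) + (6/49)x.


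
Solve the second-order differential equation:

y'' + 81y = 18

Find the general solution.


Homogeneous part: r² + 81 = 0 ⇒ r = ±9i, so y_h = C₁cos(9x) + C₂sin(9x).
Try constant y_p = A; plug in: 81A = 18 ⇒ A = 2/9.
General solution: y = C₁cos(9x) + C₂sin(9x) + 2/9.


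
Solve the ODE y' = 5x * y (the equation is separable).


Separate variables: dy/y = 5x dx.
Integrate: ln|y| = (5/2)x^2 + C₀.
Exponentiate: y = Ce^((5/2)x^2).


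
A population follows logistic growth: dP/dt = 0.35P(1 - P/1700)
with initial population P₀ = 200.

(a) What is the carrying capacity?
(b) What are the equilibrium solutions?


Logistic ODE dP/dt = 0.35P(1 - P/1700) has equilibria where dP/dt = 0, i.e. P = 0 or P = 1700.
The coefficient (1 - P/K) = 0 when P = K, identifying K = 1700 as the carrying capacity.
(a) K = 1700; (b) equilibria P = 0 and P = 1700.


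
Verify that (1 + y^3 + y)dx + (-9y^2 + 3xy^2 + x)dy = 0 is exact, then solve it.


Check exactness: ∂M/∂y = 3y^2 + 1 and ∂N/∂x = 3y^2 + 1; equal, so the equation is exact.
Integrate M with respect to x (treating y as constant): ∫M dx = x + xy^3 + xy + h(y).
Differentiate w.r.t. y and set equal to N: the x-dependent terms already match, leaving h'(y) = -9y^2. Integrate: h(y) = -3y^3.
So F(x,y) = -3y^3 + x + xy^3 + xy.
General solution: -3y^3 + x + xy^3 + xy = C.


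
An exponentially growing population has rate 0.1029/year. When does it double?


Exponential growth: P(t) = P₀ e^(0.1029t). Set P(t)/P₀ = 2: e^(0.1029t) = 2.
Solve: t = ln(2)/0.1029 ≈ 6.74 years.


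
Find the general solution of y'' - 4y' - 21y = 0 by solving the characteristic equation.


Characteristic equation: r² - 4r - 21 = 0.
Factor: (r + 3)(r - 7) = 0 ⇒ r = -3, 7 (distinct real).
General solution: y = C₁e^(-3x) + C₂e^(7x).


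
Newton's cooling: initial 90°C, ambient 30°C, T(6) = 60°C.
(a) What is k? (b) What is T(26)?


Newton's law: T(t) = T_a + (T₀ - T_a)e^(-kt).
(a) Use T(6) = 60: (60 - 30)/(90 - 30) = e^(-k·6), so k = -ln(0.500)/6 ≈ 0.1155.
(b) Apply k to t = 26: T(26) = 30 + (60)e^(-3.004) ≈ 33.0°C.


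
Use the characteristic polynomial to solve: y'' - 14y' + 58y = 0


Characteristic equation: r² - 14r + 58 = 0.
Discriminant is negative; roots r = 7 ± 3i (complex conjugate pair).
General solution uses e^(α x)(C₁ cos(β x) + C₂ sin(β x)): y = e^(7x)(C₁cos(3x) + C₂sin(3x)).


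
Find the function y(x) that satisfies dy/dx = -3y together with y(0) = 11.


General solution of y' = -3y is y = Ce^(-3x).
Apply y(0) = 11: C = 11.
Particular solution: y = 11e^(-3x).


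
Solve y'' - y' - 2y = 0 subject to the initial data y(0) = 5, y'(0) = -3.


Characteristic roots of r² - r - 2 = 0 are 2, -1.
General solution y = c₁ e^(2x) + c₂ e^(-x).
Apply y(0) = 5: c₁ + c₂ = 5. Apply y'(0) = -3: 2 c₁ - 1 c₂ = -3.
Solve: c₁ = 2/3, c₂ = 13/3.
Particular solution: y = (2/3)e^(2x) + (13/3)e^(-x).


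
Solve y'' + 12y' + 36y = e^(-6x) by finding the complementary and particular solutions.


Characteristic polynomial (r + 6)² = 0; repeated root r = -6.
y_h = (C₁ + C₂x)e^(-6x). Forcing matches the repeated root (resonance), so try y_p = Ax² e^(-6x).
Substitute and solve for A: 2A = 1, so A = 1/2.
General solution: y = (C₁ + C₂x + (1/2)x²)e^(-6x).


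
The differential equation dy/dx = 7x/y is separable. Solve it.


Separate variables: y dy = 7x dx.
Integrate both sides: y²/2 = (7/2)x^2 + C₀.
Multiply by 2: y² = 7x^2 + C.


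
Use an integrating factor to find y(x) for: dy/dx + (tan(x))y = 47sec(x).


P(x) = tan(x) ⇒ μ = e^(∫tan(x)dx) = sec(x).
(sec(x) y)' = 47sec²(x) ⇒ sec(x) y = 47tan(x) + C.
Multiply by cos(x): y = 47sin(x) + C·cos(x).


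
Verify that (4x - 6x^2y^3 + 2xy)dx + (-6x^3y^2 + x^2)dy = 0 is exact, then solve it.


Check exactness: ∂M/∂y = -18x^2y^2 + 2x and ∂N/∂x = -18x^2y^2 + 2x; equal, so the equation is exact.
Integrate M with respect to x (treating y as constant): ∫M dx = 2x^2 - 2x^3y^3 + x^2y + h(y).
Differentiate w.r.t. y and set equal to N: all terms match, so h'(y) = 0 and h is a constant absorbed into C.
General solution: 2x^2 - 2x^3y^3 + x^2y = C.


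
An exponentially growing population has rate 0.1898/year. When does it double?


Exponential growth: P(t) = P₀ e^(0.1898t). Set P(t)/P₀ = 2: e^(0.1898t) = 2.
Solve: t = ln(2)/0.1898 ≈ 3.65 years.


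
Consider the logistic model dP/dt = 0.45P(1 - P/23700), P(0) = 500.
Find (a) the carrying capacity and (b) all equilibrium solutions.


Logistic ODE dP/dt = 0.45P(1 - P/23700) has equilibria where dP/dt = 0, i.e. P = 0 or P = 23700.
The coefficient (1 - P/K) = 0 when P = K, identifying K = 23700 as the carrying capacity.
(a) K = 23700; (b) equilibria P = 0 and P = 23700.


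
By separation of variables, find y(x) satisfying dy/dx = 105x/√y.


Separate: √y dy = 105x dx.
Integrate: (2/3)y^(3/2) = (105/2)x² + C.


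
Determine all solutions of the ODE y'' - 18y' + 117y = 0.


Characteristic equation: r² - 18r + 117 = 0.
Discriminant is negative; roots r = 9 ± 6i (complex conjugate pair).
General solution uses e^(α x)(C₁ cos(β x) + C₂ sin(β x)): y = e^(9x)(C₁cos(6x) + C₂sin(6x)).


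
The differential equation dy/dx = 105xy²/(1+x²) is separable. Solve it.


Separate: dy/y² = 105x/(1+x²) dx.
Integrate LHS: ∫ dy/y² = -1/y.
Integrate RHS via u = 1+x²: (105/2)ln(1+x²) + C.
Result: -1/y = (105/2)ln(1+x²) + C.


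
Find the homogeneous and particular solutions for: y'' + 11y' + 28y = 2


Characteristic roots of r² + 11r + 28 = 0 are -7, -4.
y_h = C₁e^(-7x) + C₂e^(-4x).
Constant forcing; try y_p = A. Then 28A = 2 ⇒ A = 1/14.
General solution: y = C₁e^(-7x) + C₂e^(-4x) + 1/14.


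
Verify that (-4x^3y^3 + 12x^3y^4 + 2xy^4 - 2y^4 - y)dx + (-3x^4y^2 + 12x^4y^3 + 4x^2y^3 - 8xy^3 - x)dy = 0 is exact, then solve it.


Check exactness: ∂M/∂y = -12x^3y^2 + 48x^3y^3 + 8xy^3 - 8y^3 - 1 and ∂N/∂x = -12x^3y^2 + 48x^3y^3 + 8xy^3 - 8y^3 - 1; equal, so the equation is exact.
Integrate M with respect to x (treating y as constant): ∫M dx = -x^4y^3 + 3x^4y^4 + x^2y^4 - 2xy^4 - xy + h(y).
Differentiate w.r.t. y and set equal to N: all terms match, so h'(y) = 0 and h is a constant absorbed into C.
General solution: -x^4y^3 + 3x^4y^4 + x^2y^4 - 2xy^4 - xy = C.


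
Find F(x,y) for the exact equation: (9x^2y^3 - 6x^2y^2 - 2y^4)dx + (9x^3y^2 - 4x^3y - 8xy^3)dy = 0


Check exactness: ∂M/∂y = 27x^2y^2 - 12x^2y - 8y^3 and ∂N/∂x = 27x^2y^2 - 12x^2y - 8y^3; equal, so the equation is exact.
Integrate M with respect to x (treating y as constant): ∫M dx = 3x^3y^3 - 2x^3y^2 - 2xy^4 + h(y).
Differentiate w.r.t. y and set equal to N: all terms match, so h'(y) = 0 and h is a constant absorbed into C.
General solution: 3x^3y^3 - 2x^3y^2 - 2xy^4 = C.


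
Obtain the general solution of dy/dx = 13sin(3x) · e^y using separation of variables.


Separate: e^(-y) dy = 13sin(3x) dx.
Integrate: -e^(-y) = -(13/3)cos(3x) + C₀.
Rearrange: e^(-y) = (13/3)cos(3x) + C.


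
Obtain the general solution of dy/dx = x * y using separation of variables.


Separate variables: dy/y = x dx.
Integrate: ln|y| = (1/2)x^2 + C₀.
Exponentiate: y = Ce^((1/2)x^2).


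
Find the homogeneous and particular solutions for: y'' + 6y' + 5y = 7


Characteristic roots of r² + 6r + 5 = 0 are -5, -1.
y_h = C₁e^(-5x) + C₂e^(-x).
Constant forcing; try y_p = A. Then 5A = 7 ⇒ A = 7/5.
General solution: y = C₁e^(-5x) + C₂e^(-x) + 7/5.


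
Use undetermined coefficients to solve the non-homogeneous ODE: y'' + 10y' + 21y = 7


Characteristic roots of r² + 10r + 21 = 0 are -7, -3.
y_h = C₁e^(-7x) + C₂e^(-3x).
Constant forcing; try y_p = A. Then 21A = 7 ⇒ A = 1/3.
General solution: y = C₁e^(-7x) + C₂e^(-3x) + 1/3.


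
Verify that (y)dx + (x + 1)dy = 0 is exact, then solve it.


Check exactness: ∂M/∂y = 1 and ∂N/∂x = 1; equal, so the equation is exact.
Integrate M with respect to x (treating y as constant): ∫M dx = xy + h(y).
Differentiate w.r.t. y and set equal to N: the x-dependent terms already match, leaving h'(y) = 1. Integrate: h(y) = y.
So F(x,y) = xy + y.
General solution: xy + y = C.


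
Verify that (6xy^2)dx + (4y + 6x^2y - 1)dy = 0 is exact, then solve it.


Check exactness: ∂M/∂y = 12xy and ∂N/∂x = 12xy; equal, so the equation is exact.
Integrate M with respect to x (treating y as constant): ∫M dx = 3x^2y^2 + h(y).
Differentiate w.r.t. y and set equal to N: the x-dependent terms already match, leaving h'(y) = 4y - 1. Integrate: h(y) = 2y^2 - y.
So F(x,y) = 2y^2 + 3x^2y^2 - y.
General solution: 2y^2 + 3x^2y^2 - y = C.


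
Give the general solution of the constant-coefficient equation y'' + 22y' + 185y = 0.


Characteristic equation: r² + 22r + 185 = 0.
Discriminant is negative; roots r = -11 ± 8i (complex conjugate pair).
General solution uses e^(α x)(C₁ cos(β x) + C₂ sin(β x)): y = e^(-11x)(C₁cos(8x) + C₂sin(8x)).


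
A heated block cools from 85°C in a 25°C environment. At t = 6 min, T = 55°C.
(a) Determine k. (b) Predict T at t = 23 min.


Newton's law: T(t) = T_a + (T₀ - T_a)e^(-kt).
(a) Use T(6) = 55: (55 - 25)/(85 - 25) = e^(-k·6), so k = -ln(0.500)/6 ≈ 0.1155.
(b) Apply k to t = 23: T(23) = 25 + (60)e^(-2.657) ≈ 29.2°C.


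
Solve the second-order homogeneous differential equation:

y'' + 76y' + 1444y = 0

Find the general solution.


Characteristic equation: r² + 76r + 1444 = 0, i.e. (r + 38)² = 0.
Repeated root r = -38; include an x factor for the second linearly independent solution.
General solution: y = (C₁ + C₂x)e^(-38x).


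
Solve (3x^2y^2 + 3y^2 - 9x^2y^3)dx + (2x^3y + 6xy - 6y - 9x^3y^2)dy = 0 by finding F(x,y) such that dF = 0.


Check exactness: ∂M/∂y = 6x^2y + 6y - 27x^2y^2 and ∂N/∂x = 6x^2y + 6y - 27x^2y^2; equal, so the equation is exact.
Integrate M with respect to x (treating y as constant): ∫M dx = x^3y^2 + 3xy^2 - 3x^3y^3 + h(y).
Differentiate w.r.t. y and set equal to N: the x-dependent terms already match, leaving h'(y) = -6y. Integrate: h(y) = -3y^2.
So F(x,y) = x^3y^2 + 3xy^2 - 3y^2 - 3x^3y^3.
General solution: x^3y^2 + 3xy^2 - 3y^2 - 3x^3y^3 = C.


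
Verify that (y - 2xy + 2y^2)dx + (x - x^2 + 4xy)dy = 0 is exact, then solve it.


Check exactness: ∂M/∂y = 1 - 2x + 4y and ∂N/∂x = 1 - 2x + 4y; equal, so the equation is exact.
Integrate M with respect to x (treating y as constant): ∫M dx = xy - x^2y + 2xy^2 + h(y).
Differentiate w.r.t. y and set equal to N: all terms match, so h'(y) = 0 and h is a constant absorbed into C.
General solution: xy - x^2y + 2xy^2 = C.


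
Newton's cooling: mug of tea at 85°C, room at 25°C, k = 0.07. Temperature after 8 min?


Newton's law: dT/dt = -k(T - T_a) has solution T(t) = T_a + (T₀ - T_a)e^(-kt).
Plug in T_a = 25, T₀ = 85, k = 0.07, t = 8: T(8) = 25 + (60)e^(-0.56) ≈ 59.3°C.


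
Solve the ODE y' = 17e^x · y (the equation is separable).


Separate variables: dy/y = 17e^x dx.
Integrate: ln|y| = 17e^x + C₀.
Exponentiate: y = Ce^(17e^x).


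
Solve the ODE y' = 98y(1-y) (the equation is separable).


Separate: dy/[y(1-y)] = 98 dx.
Partial fractions: 1/[y(1-y)] = 1/y + 1/(1-y).
Integrate: ln|y/(1-y)| = 98x + C₀.
Solve for y: y = 1/(1 + Ce^(-98x)).


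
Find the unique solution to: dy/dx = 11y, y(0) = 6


General solution of y' = 11y is y = Ce^(11x).
Apply y(0) = 6: C = 6.
Particular solution: y = 6e^(11x).


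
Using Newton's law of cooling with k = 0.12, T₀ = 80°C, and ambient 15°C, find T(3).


Newton's law: dT/dt = -k(T - T_a) has solution T(t) = T_a + (T₀ - T_a)e^(-kt).
Plug in T_a = 15, T₀ = 80, k = 0.12, t = 3: T(3) = 15 + (65)e^(-0.36) ≈ 60.3°C.


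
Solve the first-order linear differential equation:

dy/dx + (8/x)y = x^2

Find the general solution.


P(x) = 8/x ⇒ μ = x^8.
(x^8 y)' = x^10 ⇒ x^8 y = x^11/(11) + C.
Solve for y: y = (1/11)x^3 + C/x^8.


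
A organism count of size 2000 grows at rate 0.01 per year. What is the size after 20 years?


The ODE dP/dt = 0.01P has solution P(t) = P(0)e^(0.01t).
Substitute P(0) = 2000 and t = 20: P(20) = 2000 e^(0.20) ≈ 2443.


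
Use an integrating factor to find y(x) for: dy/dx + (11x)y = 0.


P(x) = 11x ⇒ μ = e^((11/2)x²).
Q(x) = 0 so μ y is constant: y = Ce^(-(11/2)x²).


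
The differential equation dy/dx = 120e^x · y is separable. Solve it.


Separate variables: dy/y = 120e^x dx.
Integrate: ln|y| = 120e^x + C₀.
Exponentiate: y = Ce^(120e^x).


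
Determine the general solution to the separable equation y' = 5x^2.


Integrate both sides with respect to x: y = ∫ 5x^2 dx = (5/3)x^3 + C.


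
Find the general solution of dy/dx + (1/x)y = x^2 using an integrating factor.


P(x) = 1/x ⇒ μ = x^1.
(x^1 y)' = x^3 ⇒ x^1 y = x^4/(4) + C.
Solve for y: y = (1/4)x^3 + C/x^1.


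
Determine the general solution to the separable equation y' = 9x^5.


Integrate both sides with respect to x: y = ∫ 9x^5 dx = (3/2)x^6 + C.


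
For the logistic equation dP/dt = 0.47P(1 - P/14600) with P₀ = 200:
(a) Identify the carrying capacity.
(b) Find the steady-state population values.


Logistic ODE dP/dt = 0.47P(1 - P/14600) has equilibria where dP/dt = 0, i.e. P = 0 or P = 14600.
The coefficient (1 - P/K) = 0 when P = K, identifying K = 14600 as the carrying capacity.
(a) K = 14600; (b) equilibria P = 0 and P = 14600.


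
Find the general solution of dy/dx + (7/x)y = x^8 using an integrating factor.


P(x) = 7/x ⇒ μ = x^7.
(x^7 y)' = x^15 ⇒ x^7 y = x^16/(16) + C.
Solve for y: y = (1/16)x^9 + C/x^7.


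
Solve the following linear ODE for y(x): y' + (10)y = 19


P(x) = 10, Q(x) = 19; integrating factor μ = e^(10x).
(μ y)' = 19e^(10x) ⇒ μ y = (19/10)e^(10x) + C.
Divide by μ: y = 19/10 + Ce^(-10x).


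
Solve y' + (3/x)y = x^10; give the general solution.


P(x) = 3/x ⇒ μ = x^3.
(x^3 y)' = x^3·x^10 = x^13.
Integrate: x^3 y = x^14/(14) + C.
Solve for y: y = (1/14)x^11 + C/x^3.


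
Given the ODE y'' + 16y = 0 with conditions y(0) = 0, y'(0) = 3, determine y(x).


Characteristic roots of r² + 16 = 0 are ±4i, so y = C₁cos(4x) + C₂sin(4x).
Apply y(0) = 0: C₁ = 0. Differentiate and apply y'(0) = 3: 4·C₂ = 3, so C₂ = 3/4.
Particular solution: y = (3/4)sin(4x).


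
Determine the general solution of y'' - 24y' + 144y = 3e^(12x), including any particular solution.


Characteristic polynomial (r - 12)² = 0; repeated root r = 12.
y_h = (C₁ + C₂x)e^(12x). Forcing matches the repeated root (resonance), so try y_p = Ax² e^(12x).
Substitute and solve for A: 2A = 3, so A = 3/2.
General solution: y = (C₁ + C₂x + (3/2)x²)e^(12x).


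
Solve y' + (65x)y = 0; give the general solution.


P(x) = 65x ⇒ μ = e^((65/2)x²).
Q(x) = 0 so μ y is constant: y = Ce^(-(65/2)x²).


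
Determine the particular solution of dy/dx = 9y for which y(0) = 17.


General solution of y' = 9y is y = Ce^(9x).
Apply y(0) = 17: C = 17.
Particular solution: y = 17e^(9x).


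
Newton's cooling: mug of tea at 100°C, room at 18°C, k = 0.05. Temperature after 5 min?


Newton's law: dT/dt = -k(T - T_a) has solution T(t) = T_a + (T₀ - T_a)e^(-kt).
Plug in T_a = 18, T₀ = 100, k = 0.05, t = 5: T(5) = 18 + (82)e^(-0.25) ≈ 81.9°C.
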